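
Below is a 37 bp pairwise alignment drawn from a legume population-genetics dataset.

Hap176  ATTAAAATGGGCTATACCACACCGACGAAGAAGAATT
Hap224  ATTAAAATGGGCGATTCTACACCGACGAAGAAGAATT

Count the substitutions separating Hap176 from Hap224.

3

Differing sites — 13:T/G; 16:A/T; 18:C/T.
That gives 3 mismatches out of 37 aligned sites, so the Hamming distance is 3.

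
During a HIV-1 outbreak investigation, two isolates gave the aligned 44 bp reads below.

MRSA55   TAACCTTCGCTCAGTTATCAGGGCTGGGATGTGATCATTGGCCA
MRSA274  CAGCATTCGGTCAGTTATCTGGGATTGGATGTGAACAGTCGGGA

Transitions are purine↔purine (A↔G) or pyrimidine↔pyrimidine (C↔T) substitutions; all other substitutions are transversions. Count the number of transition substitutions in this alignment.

The sequences differ at positions 1 (T/C, transition), 3 (A/G, transition), 5 (C/A, transversion), 10 (C/G, transversion), 20 (A/T, transversion), 24 (C/A, transversion), 26 (G/T, transversion), 35 (T/A, transversion), 38 (T/G, transversion), 40 (G/C, transversion), 42 (C/G, transversion), 43 (C/G, transversion).
Of the 12 differences, 2 transitions and 10 transversions, so the answer is 2.

2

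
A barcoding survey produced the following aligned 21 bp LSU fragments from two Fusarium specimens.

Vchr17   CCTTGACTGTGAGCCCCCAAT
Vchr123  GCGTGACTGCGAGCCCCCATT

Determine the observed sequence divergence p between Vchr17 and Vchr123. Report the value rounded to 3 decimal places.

0.190

Differing sites — 1:C/G; 3:T/G; 10:T/C; 20:A/T.
There are 4 differences over 21 sites, so p = 4/21 = 0.190.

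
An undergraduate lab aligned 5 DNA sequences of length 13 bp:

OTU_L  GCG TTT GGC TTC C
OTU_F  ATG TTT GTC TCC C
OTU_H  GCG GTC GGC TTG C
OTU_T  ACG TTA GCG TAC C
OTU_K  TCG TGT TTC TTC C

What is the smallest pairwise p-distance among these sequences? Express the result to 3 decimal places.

Pairwise Hamming distances:
  OTU_L vs OTU_F: 4
  OTU_L vs OTU_H: 3
  OTU_L vs OTU_T: 5
  OTU_L vs OTU_K: 4
  OTU_F vs OTU_H: 7
  OTU_F vs OTU_T: 5
  OTU_F vs OTU_K: 5
  OTU_H vs OTU_T: 7
  OTU_H vs OTU_K: 7
  OTU_T vs OTU_K: 7
The smallest is 3 mismatches, between OTU_L and OTU_H; p = 3/13 = 0.231.

0.231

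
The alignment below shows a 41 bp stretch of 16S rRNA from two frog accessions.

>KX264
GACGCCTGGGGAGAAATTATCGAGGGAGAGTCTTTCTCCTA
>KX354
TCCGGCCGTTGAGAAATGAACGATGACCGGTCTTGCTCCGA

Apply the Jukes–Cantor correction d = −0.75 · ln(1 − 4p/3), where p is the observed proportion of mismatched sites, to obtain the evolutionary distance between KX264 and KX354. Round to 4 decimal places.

0.5018

The sequences differ at positions 1 (G/T), 2 (A/C), 5 (C/G), 7 (T/C), 9 (G/T), 10 (G/T), 18 (T/G), 20 (T/A), 24 (G/T), 26 (G/A), 27 (A/C), 28 (G/C), 29 (A/G), 35 (T/G), 40 (T/G).
p = 15/41 = 0.365854.
d = −0.75 · ln(1 − (4/3)·0.365854) = −0.75 · ln(0.512195) = −0.75 · (-0.669050) = 0.5018.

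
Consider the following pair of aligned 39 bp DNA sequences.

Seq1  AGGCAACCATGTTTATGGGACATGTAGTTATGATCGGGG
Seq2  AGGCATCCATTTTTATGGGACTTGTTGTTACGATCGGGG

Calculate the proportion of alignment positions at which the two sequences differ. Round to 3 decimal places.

The sequences differ at positions 6 (A/T), 11 (G/T), 22 (A/T), 26 (A/T), 31 (T/C).
There are 5 differences over 39 sites, so p = 5/39 = 0.128.

0.128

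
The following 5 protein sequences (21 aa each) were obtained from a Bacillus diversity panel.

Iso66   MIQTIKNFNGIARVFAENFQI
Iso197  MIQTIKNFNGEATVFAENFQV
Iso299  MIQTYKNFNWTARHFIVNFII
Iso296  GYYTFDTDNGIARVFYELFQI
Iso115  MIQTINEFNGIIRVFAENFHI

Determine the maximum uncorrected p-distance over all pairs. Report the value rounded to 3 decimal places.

Pairwise Hamming distances:
  Iso66 vs Iso197: 3
  Iso66 vs Iso299: 7
  Iso66 vs Iso296: 9
  Iso66 vs Iso115: 4
  Iso197 vs Iso299: 9
  Iso197 vs Iso296: 12
  Iso197 vs Iso115: 7
  Iso299 vs Iso296: 14
  Iso299 vs Iso115: 10
  Iso296 vs Iso115: 11
The largest is 14 mismatches, between Iso299 and Iso296; p = 14/21 = 0.667.

0.667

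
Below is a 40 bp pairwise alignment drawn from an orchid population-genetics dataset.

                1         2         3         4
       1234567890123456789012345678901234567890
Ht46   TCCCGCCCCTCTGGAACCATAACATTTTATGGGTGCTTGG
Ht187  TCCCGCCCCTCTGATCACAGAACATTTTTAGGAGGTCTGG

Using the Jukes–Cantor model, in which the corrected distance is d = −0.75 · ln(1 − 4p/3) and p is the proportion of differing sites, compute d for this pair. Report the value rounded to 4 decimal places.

0.3426

Differing sites — 14:G/A; 15:A/T; 16:A/C; 17:C/A; 20:T/G; 29:A/T; 30:T/A; 33:G/A; 34:T/G; 36:C/T; 37:T/C.
p = 11/40 = 0.275000.
d = −0.75 · ln(1 − (4/3)·0.275000) = −0.75 · ln(0.633333) = −0.75 · (-0.456759) = 0.3426.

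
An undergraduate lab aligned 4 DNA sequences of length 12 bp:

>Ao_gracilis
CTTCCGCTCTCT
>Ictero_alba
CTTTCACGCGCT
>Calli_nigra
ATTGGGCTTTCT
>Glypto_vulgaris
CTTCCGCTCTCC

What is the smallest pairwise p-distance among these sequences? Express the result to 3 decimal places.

Pairwise Hamming distances:
  Ao_gracilis vs Ictero_alba: 4
  Ao_gracilis vs Calli_nigra: 4
  Ao_gracilis vs Glypto_vulgaris: 1
  Ictero_alba vs Calli_nigra: 7
  Ictero_alba vs Glypto_vulgaris: 5
  Calli_nigra vs Glypto_vulgaris: 5
The smallest is 1 mismatch, between Ao_gracilis and Glypto_vulgaris; p = 1/12 = 0.083.

0.083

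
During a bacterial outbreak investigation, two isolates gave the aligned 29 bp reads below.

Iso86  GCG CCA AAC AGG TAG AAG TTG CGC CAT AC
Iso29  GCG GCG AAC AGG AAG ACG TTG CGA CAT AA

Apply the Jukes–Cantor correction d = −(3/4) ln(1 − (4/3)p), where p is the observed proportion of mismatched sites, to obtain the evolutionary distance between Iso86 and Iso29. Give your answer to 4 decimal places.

The sequences differ at positions 4 (C/G), 6 (A/G), 13 (T/A), 17 (A/C), 24 (C/A), 29 (C/A).
p = 6/29 = 0.206897.
d = −0.75 · ln(1 − (4/3)·0.206897) = −0.75 · ln(0.724137) = −0.75 · (-0.322775) = 0.2421.

0.2421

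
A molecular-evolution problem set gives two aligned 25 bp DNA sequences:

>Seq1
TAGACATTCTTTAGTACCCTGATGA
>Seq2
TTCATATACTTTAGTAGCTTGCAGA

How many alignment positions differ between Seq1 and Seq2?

8

Differing sites — 2:A/T; 3:G/C; 5:C/T; 8:T/A; 17:C/G; 19:C/T; 22:A/C; 23:T/A.
That gives 8 mismatches out of 25 aligned sites, so the Hamming distance is 8.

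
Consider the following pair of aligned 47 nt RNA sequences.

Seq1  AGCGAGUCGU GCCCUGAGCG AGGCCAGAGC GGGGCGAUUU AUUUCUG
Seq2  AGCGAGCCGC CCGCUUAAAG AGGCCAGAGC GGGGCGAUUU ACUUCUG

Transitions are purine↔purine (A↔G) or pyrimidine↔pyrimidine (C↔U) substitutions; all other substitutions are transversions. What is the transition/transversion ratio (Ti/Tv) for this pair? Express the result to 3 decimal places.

1.000

Differing sites — 7:U/C (Ti); 10:U/C (Ti); 11:G/C (Tv); 13:C/G (Tv); 16:G/U (Tv); 18:G/A (Ti); 19:C/A (Tv); 42:U/C (Ti).
Of the 8 differences, 4 transitions and 4 transversions, so Ti/Tv = 4/4 = 1.000.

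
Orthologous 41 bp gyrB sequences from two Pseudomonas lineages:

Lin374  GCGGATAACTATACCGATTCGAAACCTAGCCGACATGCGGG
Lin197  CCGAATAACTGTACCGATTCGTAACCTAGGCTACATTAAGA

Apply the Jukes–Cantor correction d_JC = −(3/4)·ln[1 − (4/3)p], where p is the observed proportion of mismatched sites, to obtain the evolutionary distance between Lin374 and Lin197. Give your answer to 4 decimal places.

Differing sites — 1:G/C; 4:G/A; 11:A/G; 22:A/T; 30:C/G; 32:G/T; 37:G/T; 38:C/A; 39:G/A; 41:G/A.
p = 10/41 = 0.243902.
d = −0.75 · ln(1 − (4/3)·0.243902) = −0.75 · ln(0.674797) = −0.75 · (-0.393343) = 0.2950.

0.2950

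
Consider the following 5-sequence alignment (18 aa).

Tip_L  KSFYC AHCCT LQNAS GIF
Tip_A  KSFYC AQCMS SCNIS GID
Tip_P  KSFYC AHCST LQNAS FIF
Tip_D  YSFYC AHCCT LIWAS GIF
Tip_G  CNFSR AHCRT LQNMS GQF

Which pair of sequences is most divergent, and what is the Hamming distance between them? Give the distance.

Pairwise Hamming distances:
  Tip_L vs Tip_A: 7
  Tip_L vs Tip_P: 2
  Tip_L vs Tip_D: 3
  Tip_L vs Tip_G: 7
  Tip_A vs Tip_P: 8
  Tip_A vs Tip_D: 9
  Tip_A vs Tip_G: 12
  Tip_P vs Tip_D: 5
  Tip_P vs Tip_G: 8
  Tip_D vs Tip_G: 9
The largest is 12, between Tip_A and Tip_G.

12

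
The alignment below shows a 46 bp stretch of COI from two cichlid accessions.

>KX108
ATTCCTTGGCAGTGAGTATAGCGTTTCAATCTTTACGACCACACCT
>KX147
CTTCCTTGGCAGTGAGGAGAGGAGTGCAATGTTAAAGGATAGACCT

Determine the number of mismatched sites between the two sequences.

Differing sites — 1:A/C; 17:T/G; 19:T/G; 22:C/G; 23:G/A; 24:T/G; 26:T/G; 31:C/G; 34:T/A; 36:C/A; 38:A/G; 39:C/A; 40:C/T; 42:C/G.
That gives 14 mismatches out of 46 aligned sites, so the Hamming distance is 14.

14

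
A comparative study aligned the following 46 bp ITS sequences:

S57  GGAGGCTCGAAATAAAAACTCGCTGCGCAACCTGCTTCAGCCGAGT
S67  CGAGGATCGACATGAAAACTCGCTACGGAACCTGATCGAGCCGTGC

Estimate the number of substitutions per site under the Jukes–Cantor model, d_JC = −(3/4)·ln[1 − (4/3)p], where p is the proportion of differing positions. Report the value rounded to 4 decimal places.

Differing sites — 1:G/C; 6:C/A; 11:A/C; 14:A/G; 25:G/A; 28:C/G; 35:C/A; 37:T/C; 38:C/G; 44:A/T; 46:T/C.
p = 11/46 = 0.239130.
d = −0.75 · ln(1 − (4/3)·0.239130) = −0.75 · ln(0.681160) = −0.75 · (-0.383958) = 0.2880.

0.2880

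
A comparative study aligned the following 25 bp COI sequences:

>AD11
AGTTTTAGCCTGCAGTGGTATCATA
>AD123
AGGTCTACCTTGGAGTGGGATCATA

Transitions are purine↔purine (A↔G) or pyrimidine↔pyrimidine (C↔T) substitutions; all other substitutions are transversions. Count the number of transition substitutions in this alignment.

Mismatches occur at site 3 (T→G, transversion), site 5 (T→C, transition), site 8 (G→C, transversion), site 10 (C→T, transition), site 13 (C→G, transversion), site 19 (T→G, transversion).
Of the 6 differences, 2 transitions and 4 transversions, so the answer is 2.

2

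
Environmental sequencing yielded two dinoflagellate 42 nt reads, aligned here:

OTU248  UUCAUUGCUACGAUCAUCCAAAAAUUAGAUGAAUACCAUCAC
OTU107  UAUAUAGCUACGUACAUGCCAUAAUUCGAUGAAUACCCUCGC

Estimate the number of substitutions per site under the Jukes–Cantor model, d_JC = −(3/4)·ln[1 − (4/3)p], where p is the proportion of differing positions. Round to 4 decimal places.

0.3222

Differing sites — 2:U/A; 3:C/U; 6:U/A; 13:A/U; 14:U/A; 18:C/G; 20:A/C; 22:A/U; 27:A/C; 38:A/C; 41:A/G.
p = 11/42 = 0.261905.
d = −0.75 · ln(1 − (4/3)·0.261905) = −0.75 · ln(0.650793) = −0.75 · (-0.429564) = 0.3222.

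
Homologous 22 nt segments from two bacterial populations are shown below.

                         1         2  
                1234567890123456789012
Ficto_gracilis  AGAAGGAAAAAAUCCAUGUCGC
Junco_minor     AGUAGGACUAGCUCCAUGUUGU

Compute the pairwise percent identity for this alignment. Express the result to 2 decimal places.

68.18%

Mismatches occur at site 3 (A→U), site 8 (A→C), site 9 (A→U), site 11 (A→G), site 12 (A→C), site 20 (C→U), site 22 (C→U).
15 of the 22 sites match, so the percent identity is 15/22 × 100 = 68.18%.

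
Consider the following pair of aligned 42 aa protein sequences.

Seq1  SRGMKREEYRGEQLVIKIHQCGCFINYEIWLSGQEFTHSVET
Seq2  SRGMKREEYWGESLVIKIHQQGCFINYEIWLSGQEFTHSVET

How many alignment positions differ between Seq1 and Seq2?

Mismatches occur at site 10 (R→W), site 13 (Q→S), site 21 (C→Q).
That gives 3 mismatches out of 42 aligned sites, so the Hamming distance is 3.

3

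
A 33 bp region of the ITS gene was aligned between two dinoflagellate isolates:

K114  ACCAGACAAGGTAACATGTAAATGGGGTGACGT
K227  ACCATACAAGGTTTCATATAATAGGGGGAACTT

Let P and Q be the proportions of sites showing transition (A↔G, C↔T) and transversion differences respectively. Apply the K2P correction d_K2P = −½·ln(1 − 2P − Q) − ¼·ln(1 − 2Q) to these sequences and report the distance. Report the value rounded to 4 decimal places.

0.3407

Differing sites — 5:G/T (Tv); 13:A/T (Tv); 14:A/T (Tv); 18:G/A (Ti); 22:A/T (Tv); 23:T/A (Tv); 28:T/G (Tv); 29:G/A (Ti); 32:G/T (Tv).
Of the 9 differences, 2 transitions and 7 transversions over 33 sites: P = 2/33 = 0.060606, Q = 7/33 = 0.212121.
d = −0.5·ln(0.666667) − 0.25·ln(0.575758) = −0.5·(-0.405465) − 0.25·(-0.552068) = 0.3407.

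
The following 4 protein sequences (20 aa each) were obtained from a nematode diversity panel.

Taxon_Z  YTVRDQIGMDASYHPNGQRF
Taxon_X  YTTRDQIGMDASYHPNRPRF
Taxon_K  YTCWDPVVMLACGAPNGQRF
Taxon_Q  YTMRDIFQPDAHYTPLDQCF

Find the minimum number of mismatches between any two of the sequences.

Pairwise Hamming distances:
  Taxon_Z vs Taxon_X: 3
  Taxon_Z vs Taxon_K: 9
  Taxon_Z vs Taxon_Q: 10
  Taxon_X vs Taxon_K: 11
  Taxon_X vs Taxon_Q: 11
  Taxon_K vs Taxon_Q: 13
The smallest is 3, between Taxon_Z and Taxon_X.

3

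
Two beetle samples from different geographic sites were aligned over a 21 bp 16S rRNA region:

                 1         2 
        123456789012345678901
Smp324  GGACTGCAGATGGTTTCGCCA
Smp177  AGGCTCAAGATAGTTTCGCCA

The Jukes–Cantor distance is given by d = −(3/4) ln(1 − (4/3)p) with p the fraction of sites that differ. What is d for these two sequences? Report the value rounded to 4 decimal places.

Mismatches occur at site 1 (G/A), site 3 (A/G), site 6 (G/C), site 7 (C/A), site 12 (G/A).
p = 5/21 = 0.238095.
d = −0.75 · ln(1 − (4/3)·0.238095) = −0.75 · ln(0.682540) = −0.75 · (-0.381934) = 0.2865.

0.2865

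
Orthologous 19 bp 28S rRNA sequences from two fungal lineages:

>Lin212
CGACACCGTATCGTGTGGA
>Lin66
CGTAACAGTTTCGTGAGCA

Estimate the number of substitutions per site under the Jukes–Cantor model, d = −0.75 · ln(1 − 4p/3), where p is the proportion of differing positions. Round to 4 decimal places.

Mismatches occur at site 3 (A/T), site 4 (C/A), site 7 (C/A), site 10 (A/T), site 16 (T/A), site 18 (G/C).
p = 6/19 = 0.315789.
d = −0.75 · ln(1 − (4/3)·0.315789) = −0.75 · ln(0.578948) = −0.75 · (-0.546543) = 0.4099.

0.4099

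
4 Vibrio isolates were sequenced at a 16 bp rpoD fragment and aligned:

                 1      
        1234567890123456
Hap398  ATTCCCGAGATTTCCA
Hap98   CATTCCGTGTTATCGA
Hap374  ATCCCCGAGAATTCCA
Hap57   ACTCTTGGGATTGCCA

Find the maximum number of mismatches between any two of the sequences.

Pairwise Hamming distances:
  Hap398 vs Hap98: 7
  Hap398 vs Hap374: 2
  Hap398 vs Hap57: 5
  Hap98 vs Hap374: 9
  Hap98 vs Hap57: 10
  Hap374 vs Hap57: 7
The largest is 10, between Hap98 and Hap57.

10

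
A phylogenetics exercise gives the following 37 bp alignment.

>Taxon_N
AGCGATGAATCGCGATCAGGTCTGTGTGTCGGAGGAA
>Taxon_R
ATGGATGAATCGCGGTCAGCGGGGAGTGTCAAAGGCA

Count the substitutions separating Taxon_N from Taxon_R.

The sequences differ at positions 2 (G/T), 3 (C/G), 15 (A/G), 20 (G/C), 21 (T/G), 22 (C/G), 23 (T/G), 25 (T/A), 31 (G/A), 32 (G/A), 36 (A/C).
That gives 11 mismatches out of 37 aligned sites, so the Hamming distance is 11.

11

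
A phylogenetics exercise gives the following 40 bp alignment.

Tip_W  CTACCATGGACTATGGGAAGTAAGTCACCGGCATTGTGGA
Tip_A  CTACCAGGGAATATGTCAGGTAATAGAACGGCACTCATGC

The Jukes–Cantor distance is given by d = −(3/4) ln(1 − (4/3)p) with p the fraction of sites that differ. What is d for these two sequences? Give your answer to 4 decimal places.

Mismatches occur at site 7 (T↔G), site 11 (C↔A), site 16 (G↔T), site 17 (G↔C), site 19 (A↔G), site 24 (G↔T), site 25 (T↔A), site 26 (C↔G), site 28 (C↔A), site 34 (T↔C), site 36 (G↔C), site 37 (T↔A), site 38 (G↔T), site 40 (A↔C).
p = 14/40 = 0.350000.
d = −0.75 · ln(1 − (4/3)·0.350000) = −0.75 · ln(0.533333) = −0.75 · (-0.628609) = 0.4715.

0.4715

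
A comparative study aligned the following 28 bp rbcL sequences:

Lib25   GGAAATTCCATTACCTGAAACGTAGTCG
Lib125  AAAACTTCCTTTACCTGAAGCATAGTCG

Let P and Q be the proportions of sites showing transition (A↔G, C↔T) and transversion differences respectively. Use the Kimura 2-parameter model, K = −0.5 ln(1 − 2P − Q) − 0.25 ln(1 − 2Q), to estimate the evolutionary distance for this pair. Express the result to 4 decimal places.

0.2595

The sequences differ at positions 1 (G/A, transition), 2 (G/A, transition), 5 (A/C, transversion), 10 (A/T, transversion), 20 (A/G, transition), 22 (G/A, transition).
Of the 6 differences, 4 transitions and 2 transversions over 28 sites: P = 4/28 = 0.142857, Q = 2/28 = 0.071429.
d = −0.5·ln(0.642857) − 0.25·ln(0.857142) = −0.5·(-0.441833) − 0.25·(-0.154152) = 0.2595.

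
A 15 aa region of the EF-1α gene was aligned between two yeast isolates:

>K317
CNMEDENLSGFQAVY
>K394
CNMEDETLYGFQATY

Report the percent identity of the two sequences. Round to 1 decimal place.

80.0%

Differing sites — 7:N/T; 9:S/Y; 14:V/T.
12 of the 15 sites match, so the percent identity is 12/15 × 100 = 80.0%.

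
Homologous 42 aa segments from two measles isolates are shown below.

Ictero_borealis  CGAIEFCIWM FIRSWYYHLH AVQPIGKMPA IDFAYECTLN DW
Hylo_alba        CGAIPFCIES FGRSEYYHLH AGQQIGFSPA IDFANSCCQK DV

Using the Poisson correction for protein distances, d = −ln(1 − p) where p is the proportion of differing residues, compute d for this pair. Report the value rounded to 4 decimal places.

Mismatches occur at site 5 (E/P), site 9 (W/E), site 10 (M/S), site 12 (I/G), site 15 (W/E), site 22 (V/G), site 24 (P/Q), site 27 (K/F), site 28 (M/S), site 35 (Y/N), site 36 (E/S), site 38 (T/C), site 39 (L/Q), site 40 (N/K), site 42 (W/V).
p = 15/42 = 0.357143.
d = −ln(1 − 0.357143) = −ln(0.642857) = 0.4418.

0.4418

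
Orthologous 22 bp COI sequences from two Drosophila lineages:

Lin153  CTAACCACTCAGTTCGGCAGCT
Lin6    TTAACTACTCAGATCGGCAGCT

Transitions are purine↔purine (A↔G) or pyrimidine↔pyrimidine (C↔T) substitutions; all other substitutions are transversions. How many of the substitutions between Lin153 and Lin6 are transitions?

2

Mismatches occur at site 1 (C/T, transition), site 6 (C/T, transition), site 13 (T/A, transversion).
Of the 3 differences, 2 transitions and 1 transversion, so the answer is 2.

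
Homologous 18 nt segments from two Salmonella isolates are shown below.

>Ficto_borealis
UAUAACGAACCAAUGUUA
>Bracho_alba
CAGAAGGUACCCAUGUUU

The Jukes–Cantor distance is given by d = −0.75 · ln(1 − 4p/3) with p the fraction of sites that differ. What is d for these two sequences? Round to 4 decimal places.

The sequences differ at positions 1 (U/C), 3 (U/G), 6 (C/G), 8 (A/U), 12 (A/C), 18 (A/U).
p = 6/18 = 0.333333.
d = −0.75 · ln(1 − (4/3)·0.333333) = −0.75 · ln(0.555556) = −0.75 · (-0.587786) = 0.4408.

0.4408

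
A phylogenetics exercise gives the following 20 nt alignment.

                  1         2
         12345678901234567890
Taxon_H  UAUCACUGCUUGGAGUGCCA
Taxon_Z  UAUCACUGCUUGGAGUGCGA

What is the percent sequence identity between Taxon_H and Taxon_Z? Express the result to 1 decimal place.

Differing sites — 19:C/G.
19 of the 20 sites match, so the percent identity is 19/20 × 100 = 95.0%.

95.0%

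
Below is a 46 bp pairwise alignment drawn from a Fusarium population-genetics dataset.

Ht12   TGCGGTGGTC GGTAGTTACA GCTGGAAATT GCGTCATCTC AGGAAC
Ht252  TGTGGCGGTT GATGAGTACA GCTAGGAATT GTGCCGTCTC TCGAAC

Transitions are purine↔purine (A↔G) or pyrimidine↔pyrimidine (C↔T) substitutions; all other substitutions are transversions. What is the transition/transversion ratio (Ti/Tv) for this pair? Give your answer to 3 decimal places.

3.667

Differing sites — 3:C/T (Ti); 6:T/C (Ti); 10:C/T (Ti); 12:G/A (Ti); 14:A/G (Ti); 15:G/A (Ti); 16:T/G (Tv); 24:G/A (Ti); 26:A/G (Ti); 32:C/T (Ti); 34:T/C (Ti); 36:A/G (Ti); 41:A/T (Tv); 42:G/C (Tv).
Of the 14 differences, 11 transitions and 3 transversions, so Ti/Tv = 11/3 = 3.667.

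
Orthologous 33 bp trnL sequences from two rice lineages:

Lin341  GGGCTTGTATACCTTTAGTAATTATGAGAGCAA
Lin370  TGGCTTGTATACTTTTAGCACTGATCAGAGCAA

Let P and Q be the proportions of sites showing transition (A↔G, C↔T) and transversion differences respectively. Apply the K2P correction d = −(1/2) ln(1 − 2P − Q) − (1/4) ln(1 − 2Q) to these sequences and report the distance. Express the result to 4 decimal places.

0.2082

Mismatches occur at site 1 (G/T, transversion), site 13 (C/T, transition), site 19 (T/C, transition), site 21 (A/C, transversion), site 23 (T/G, transversion), site 26 (G/C, transversion).
Of the 6 differences, 2 transitions and 4 transversions over 33 sites: P = 2/33 = 0.060606, Q = 4/33 = 0.121212.
d = −0.5·ln(0.757576) − 0.25·ln(0.757576) = −0.5·(-0.277631) − 0.25·(-0.277631) = 0.2082.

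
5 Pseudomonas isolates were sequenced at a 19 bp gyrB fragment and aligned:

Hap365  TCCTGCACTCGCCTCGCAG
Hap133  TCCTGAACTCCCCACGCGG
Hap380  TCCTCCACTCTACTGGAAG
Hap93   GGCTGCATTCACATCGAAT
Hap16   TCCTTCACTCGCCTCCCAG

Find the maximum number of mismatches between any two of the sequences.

Pairwise Hamming distances:
  Hap365 vs Hap133: 4
  Hap365 vs Hap380: 5
  Hap365 vs Hap93: 7
  Hap365 vs Hap16: 2
  Hap133 vs Hap380: 8
  Hap133 vs Hap93: 10
  Hap133 vs Hap16: 6
  Hap380 vs Hap93: 9
  Hap380 vs Hap16: 6
  Hap93 vs Hap16: 9
The largest is 10, between Hap133 and Hap93.

10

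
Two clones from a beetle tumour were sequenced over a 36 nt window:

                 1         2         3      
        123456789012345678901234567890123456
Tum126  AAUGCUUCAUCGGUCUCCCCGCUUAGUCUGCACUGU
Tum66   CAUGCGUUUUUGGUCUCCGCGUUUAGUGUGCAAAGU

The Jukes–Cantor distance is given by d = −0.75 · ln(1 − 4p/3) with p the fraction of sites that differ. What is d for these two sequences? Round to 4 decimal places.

0.3470

The sequences differ at positions 1 (A/C), 6 (U/G), 8 (C/U), 9 (A/U), 11 (C/U), 19 (C/G), 22 (C/U), 28 (C/G), 33 (C/A), 34 (U/A).
p = 10/36 = 0.277778.
d = −0.75 · ln(1 − (4/3)·0.277778) = −0.75 · ln(0.629629) = −0.75 · (-0.462625) = 0.3470.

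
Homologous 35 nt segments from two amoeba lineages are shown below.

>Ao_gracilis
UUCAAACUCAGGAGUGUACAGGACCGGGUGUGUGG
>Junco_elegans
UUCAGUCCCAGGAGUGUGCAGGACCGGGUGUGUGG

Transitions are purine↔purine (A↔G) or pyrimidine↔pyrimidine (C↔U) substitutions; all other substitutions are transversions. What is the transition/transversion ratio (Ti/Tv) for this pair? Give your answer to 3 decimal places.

3.000

The sequences differ at positions 5 (A/G, transition), 6 (A/U, transversion), 8 (U/C, transition), 18 (A/G, transition).
Of the 4 differences, 3 transitions and 1 transversion, so Ti/Tv = 3/1 = 3.000.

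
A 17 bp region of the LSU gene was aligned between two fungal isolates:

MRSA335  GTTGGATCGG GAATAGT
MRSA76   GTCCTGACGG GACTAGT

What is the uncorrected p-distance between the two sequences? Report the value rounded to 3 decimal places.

Differing sites — 3:T/C; 4:G/C; 5:G/T; 6:A/G; 7:T/A; 13:A/C.
There are 6 differences over 17 sites, so p = 6/17 = 0.353.

0.353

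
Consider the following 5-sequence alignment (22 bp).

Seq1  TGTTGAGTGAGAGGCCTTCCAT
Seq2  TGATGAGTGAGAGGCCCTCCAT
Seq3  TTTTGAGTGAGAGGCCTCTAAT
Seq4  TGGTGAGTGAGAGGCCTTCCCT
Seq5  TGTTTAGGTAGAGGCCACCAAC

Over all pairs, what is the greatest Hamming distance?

9

Pairwise Hamming distances:
  Seq1 vs Seq2: 2
  Seq1 vs Seq3: 4
  Seq1 vs Seq4: 2
  Seq1 vs Seq5: 7
  Seq2 vs Seq3: 6
  Seq2 vs Seq4: 3
  Seq2 vs Seq5: 8
  Seq3 vs Seq4: 6
  Seq3 vs Seq5: 7
  Seq4 vs Seq5: 9
The largest is 9, between Seq4 and Seq5.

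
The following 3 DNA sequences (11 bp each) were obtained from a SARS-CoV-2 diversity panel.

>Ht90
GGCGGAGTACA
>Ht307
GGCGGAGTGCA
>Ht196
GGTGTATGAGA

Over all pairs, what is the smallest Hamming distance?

Pairwise Hamming distances:
  Ht90 vs Ht307: 1
  Ht90 vs Ht196: 5
  Ht307 vs Ht196: 6
The smallest is 1, between Ht90 and Ht307.

1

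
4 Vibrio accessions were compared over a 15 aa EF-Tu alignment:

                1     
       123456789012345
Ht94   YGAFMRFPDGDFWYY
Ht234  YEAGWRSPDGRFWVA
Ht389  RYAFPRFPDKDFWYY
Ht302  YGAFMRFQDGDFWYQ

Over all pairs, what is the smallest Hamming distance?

Pairwise Hamming distances:
  Ht94 vs Ht234: 7
  Ht94 vs Ht389: 4
  Ht94 vs Ht302: 2
  Ht234 vs Ht389: 9
  Ht234 vs Ht302: 8
  Ht389 vs Ht302: 6
The smallest is 2, between Ht94 and Ht302.

2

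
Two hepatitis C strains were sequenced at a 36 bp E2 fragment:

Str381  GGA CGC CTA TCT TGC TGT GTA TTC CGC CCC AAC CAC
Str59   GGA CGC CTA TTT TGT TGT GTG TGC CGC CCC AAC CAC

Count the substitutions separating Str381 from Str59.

4

Differing sites — 11:C/T; 15:C/T; 21:A/G; 23:T/G.
That gives 4 mismatches out of 36 aligned sites, so the Hamming distance is 4.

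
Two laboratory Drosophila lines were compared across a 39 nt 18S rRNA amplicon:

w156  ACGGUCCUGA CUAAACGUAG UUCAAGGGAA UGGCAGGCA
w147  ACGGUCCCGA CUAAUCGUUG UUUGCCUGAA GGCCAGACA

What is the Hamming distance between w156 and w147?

11

The sequences differ at positions 8 (U/C), 15 (A/U), 19 (A/U), 23 (C/U), 24 (A/G), 25 (A/C), 26 (G/C), 27 (G/U), 31 (U/G), 33 (G/C), 37 (G/A).
That gives 11 mismatches out of 39 aligned sites, so the Hamming distance is 11.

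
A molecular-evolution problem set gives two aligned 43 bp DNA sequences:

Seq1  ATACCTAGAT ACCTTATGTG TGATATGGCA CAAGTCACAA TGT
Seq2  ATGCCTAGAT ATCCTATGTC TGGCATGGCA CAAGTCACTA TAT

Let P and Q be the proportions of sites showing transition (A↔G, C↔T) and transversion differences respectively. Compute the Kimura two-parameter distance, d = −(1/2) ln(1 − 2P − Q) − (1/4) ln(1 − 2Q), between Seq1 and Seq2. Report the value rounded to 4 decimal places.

0.2214

Mismatches occur at site 3 (A↔G, transition), site 12 (C↔T, transition), site 14 (T↔C, transition), site 20 (G↔C, transversion), site 23 (A↔G, transition), site 24 (T↔C, transition), site 39 (A↔T, transversion), site 42 (G↔A, transition).
Of the 8 differences, 6 transitions and 2 transversions over 43 sites: P = 6/43 = 0.139535, Q = 2/43 = 0.046512.
d = −0.5·ln(0.674418) − 0.25·ln(0.906976) = −0.5·(-0.393905) − 0.25·(-0.097639) = 0.2214.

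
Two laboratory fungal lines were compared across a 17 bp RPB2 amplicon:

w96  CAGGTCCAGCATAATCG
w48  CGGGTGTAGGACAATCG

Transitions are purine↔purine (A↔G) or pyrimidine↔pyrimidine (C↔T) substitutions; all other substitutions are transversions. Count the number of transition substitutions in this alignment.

3

Differing sites — 2:A/G (Ti); 6:C/G (Tv); 7:C/T (Ti); 10:C/G (Tv); 12:T/C (Ti).
Of the 5 differences, 3 transitions and 2 transversions, so the answer is 3.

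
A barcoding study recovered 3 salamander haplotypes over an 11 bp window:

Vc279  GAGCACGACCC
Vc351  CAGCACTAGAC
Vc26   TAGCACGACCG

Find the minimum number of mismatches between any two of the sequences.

2

Pairwise Hamming distances:
  Vc279 vs Vc351: 4
  Vc279 vs Vc26: 2
  Vc351 vs Vc26: 5
The smallest is 2, between Vc279 and Vc26.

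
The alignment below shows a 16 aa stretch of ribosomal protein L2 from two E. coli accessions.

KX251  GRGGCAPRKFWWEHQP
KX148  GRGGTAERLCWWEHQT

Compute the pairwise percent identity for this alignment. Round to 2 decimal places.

68.75%

Mismatches occur at site 5 (C→T), site 7 (P→E), site 9 (K→L), site 10 (F→C), site 16 (P→T).
11 of the 16 sites match, so the percent identity is 11/16 × 100 = 68.75%.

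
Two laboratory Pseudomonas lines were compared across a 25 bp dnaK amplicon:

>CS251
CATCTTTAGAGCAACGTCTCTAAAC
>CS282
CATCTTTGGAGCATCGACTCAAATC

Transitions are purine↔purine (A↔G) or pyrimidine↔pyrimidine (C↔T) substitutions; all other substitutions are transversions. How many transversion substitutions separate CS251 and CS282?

Mismatches occur at site 8 (A/G, transition), site 14 (A/T, transversion), site 17 (T/A, transversion), site 21 (T/A, transversion), site 24 (A/T, transversion).
Of the 5 differences, 1 transition and 4 transversions, so the answer is 4.

4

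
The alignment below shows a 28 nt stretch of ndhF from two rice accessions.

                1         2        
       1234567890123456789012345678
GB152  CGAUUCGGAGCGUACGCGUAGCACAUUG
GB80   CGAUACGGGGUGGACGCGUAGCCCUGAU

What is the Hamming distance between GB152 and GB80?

The sequences differ at positions 5 (U/A), 9 (A/G), 11 (C/U), 13 (U/G), 23 (A/C), 25 (A/U), 26 (U/G), 27 (U/A), 28 (G/U).
That gives 9 mismatches out of 28 aligned sites, so the Hamming distance is 9.

9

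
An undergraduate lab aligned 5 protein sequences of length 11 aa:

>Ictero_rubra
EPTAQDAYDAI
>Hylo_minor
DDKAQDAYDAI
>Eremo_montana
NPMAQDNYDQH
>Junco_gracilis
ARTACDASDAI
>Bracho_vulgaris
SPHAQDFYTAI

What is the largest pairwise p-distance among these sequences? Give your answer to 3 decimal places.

Pairwise Hamming distances:
  Ictero_rubra vs Hylo_minor: 3
  Ictero_rubra vs Eremo_montana: 5
  Ictero_rubra vs Junco_gracilis: 4
  Ictero_rubra vs Bracho_vulgaris: 4
  Hylo_minor vs Eremo_montana: 6
  Hylo_minor vs Junco_gracilis: 5
  Hylo_minor vs Bracho_vulgaris: 5
  Eremo_montana vs Junco_gracilis: 8
  Eremo_montana vs Bracho_vulgaris: 6
  Junco_gracilis vs Bracho_vulgaris: 7
The largest is 8 mismatches, between Eremo_montana and Junco_gracilis; p = 8/11 = 0.727.

0.727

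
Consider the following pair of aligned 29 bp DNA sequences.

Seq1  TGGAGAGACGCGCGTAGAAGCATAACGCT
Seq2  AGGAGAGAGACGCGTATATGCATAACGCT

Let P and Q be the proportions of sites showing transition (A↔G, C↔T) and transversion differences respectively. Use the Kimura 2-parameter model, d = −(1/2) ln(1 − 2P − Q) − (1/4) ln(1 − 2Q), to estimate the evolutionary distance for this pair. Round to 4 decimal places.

The sequences differ at positions 1 (T/A, transversion), 9 (C/G, transversion), 10 (G/A, transition), 17 (G/T, transversion), 19 (A/T, transversion).
Of the 5 differences, 1 transition and 4 transversions over 29 sites: P = 1/29 = 0.034483, Q = 4/29 = 0.137931.
d = −0.5·ln(0.793103) − 0.25·ln(0.724138) = −0.5·(-0.231802) − 0.25·(-0.322773) = 0.1966.

0.1966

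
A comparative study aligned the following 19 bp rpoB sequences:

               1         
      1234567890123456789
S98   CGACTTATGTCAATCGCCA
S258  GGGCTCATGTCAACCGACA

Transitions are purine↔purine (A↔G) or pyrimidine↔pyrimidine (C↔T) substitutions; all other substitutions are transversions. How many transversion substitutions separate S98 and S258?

Differing sites — 1:C/G (Tv); 3:A/G (Ti); 6:T/C (Ti); 14:T/C (Ti); 17:C/A (Tv).
Of the 5 differences, 3 transitions and 2 transversions, so the answer is 2.

2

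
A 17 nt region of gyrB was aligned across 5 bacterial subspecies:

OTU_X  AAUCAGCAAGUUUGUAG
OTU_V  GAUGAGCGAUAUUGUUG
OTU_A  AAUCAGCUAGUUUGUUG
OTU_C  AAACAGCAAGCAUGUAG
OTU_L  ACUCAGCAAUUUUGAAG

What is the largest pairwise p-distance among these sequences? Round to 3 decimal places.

Pairwise Hamming distances:
  OTU_X vs OTU_V: 6
  OTU_X vs OTU_A: 2
  OTU_X vs OTU_C: 3
  OTU_X vs OTU_L: 3
  OTU_V vs OTU_A: 5
  OTU_V vs OTU_C: 8
  OTU_V vs OTU_L: 7
  OTU_A vs OTU_C: 5
  OTU_A vs OTU_L: 5
  OTU_C vs OTU_L: 6
The largest is 8 mismatches, between OTU_V and OTU_C; p = 8/17 = 0.471.

0.471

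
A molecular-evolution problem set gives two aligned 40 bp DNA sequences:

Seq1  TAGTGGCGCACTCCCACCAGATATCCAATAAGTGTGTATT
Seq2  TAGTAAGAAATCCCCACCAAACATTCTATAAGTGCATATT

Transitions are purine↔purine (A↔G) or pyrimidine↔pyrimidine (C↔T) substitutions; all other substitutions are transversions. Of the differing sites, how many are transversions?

3

The sequences differ at positions 5 (G/A, transition), 6 (G/A, transition), 7 (C/G, transversion), 8 (G/A, transition), 9 (C/A, transversion), 11 (C/T, transition), 12 (T/C, transition), 20 (G/A, transition), 22 (T/C, transition), 25 (C/T, transition), 27 (A/T, transversion), 35 (T/C, transition), 36 (G/A, transition).
Of the 13 differences, 10 transitions and 3 transversions, so the answer is 3.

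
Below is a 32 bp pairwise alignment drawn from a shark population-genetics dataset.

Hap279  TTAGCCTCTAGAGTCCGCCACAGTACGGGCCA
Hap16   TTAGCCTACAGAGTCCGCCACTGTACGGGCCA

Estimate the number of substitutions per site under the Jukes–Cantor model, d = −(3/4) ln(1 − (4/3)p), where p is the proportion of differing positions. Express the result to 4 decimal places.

Mismatches occur at site 8 (C/A), site 9 (T/C), site 22 (A/T).
p = 3/32 = 0.093750.
d = −0.75 · ln(1 − (4/3)·0.093750) = −0.75 · ln(0.875000) = −0.75 · (-0.133531) = 0.1001.

0.1001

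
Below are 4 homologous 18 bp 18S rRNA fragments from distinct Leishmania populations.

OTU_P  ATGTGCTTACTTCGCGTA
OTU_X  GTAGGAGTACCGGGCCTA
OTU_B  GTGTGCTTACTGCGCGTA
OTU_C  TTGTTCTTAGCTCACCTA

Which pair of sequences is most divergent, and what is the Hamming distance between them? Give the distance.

Pairwise Hamming distances:
  OTU_P vs OTU_X: 9
  OTU_P vs OTU_B: 2
  OTU_P vs OTU_C: 6
  OTU_X vs OTU_B: 7
  OTU_X vs OTU_C: 10
  OTU_B vs OTU_C: 7
The largest is 10, between OTU_X and OTU_C.

10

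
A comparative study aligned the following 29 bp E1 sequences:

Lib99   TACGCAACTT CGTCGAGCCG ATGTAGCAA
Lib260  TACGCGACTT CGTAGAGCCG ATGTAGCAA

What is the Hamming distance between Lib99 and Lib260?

Differing sites — 6:A/G; 14:C/A.
That gives 2 mismatches out of 29 aligned sites, so the Hamming distance is 2.

2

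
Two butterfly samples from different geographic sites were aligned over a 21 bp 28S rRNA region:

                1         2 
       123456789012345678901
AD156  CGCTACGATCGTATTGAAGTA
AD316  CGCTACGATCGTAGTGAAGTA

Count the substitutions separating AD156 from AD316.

1

A single mismatch occurs at site 14 (T/G).
That gives 1 mismatch out of 21 aligned sites, so the Hamming distance is 1.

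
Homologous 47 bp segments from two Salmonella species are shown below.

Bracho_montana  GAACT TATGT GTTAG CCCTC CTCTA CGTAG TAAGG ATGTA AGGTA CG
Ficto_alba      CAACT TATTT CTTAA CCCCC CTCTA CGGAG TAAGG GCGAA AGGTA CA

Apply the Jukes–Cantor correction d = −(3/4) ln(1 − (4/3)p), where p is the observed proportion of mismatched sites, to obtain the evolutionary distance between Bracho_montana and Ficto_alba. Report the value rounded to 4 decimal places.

0.2502

The sequences differ at positions 1 (G/C), 9 (G/T), 11 (G/C), 15 (G/A), 19 (T/C), 28 (T/G), 36 (A/G), 37 (T/C), 39 (T/A), 47 (G/A).
p = 10/47 = 0.212766.
d = −0.75 · ln(1 − (4/3)·0.212766) = −0.75 · ln(0.716312) = −0.75 · (-0.333639) = 0.2502.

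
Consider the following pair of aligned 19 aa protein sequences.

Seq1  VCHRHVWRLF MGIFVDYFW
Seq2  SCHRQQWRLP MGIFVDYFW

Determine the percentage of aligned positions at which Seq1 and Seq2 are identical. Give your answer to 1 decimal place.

78.9%

The sequences differ at positions 1 (V/S), 5 (H/Q), 6 (V/Q), 10 (F/P).
15 of the 19 sites match, so the percent identity is 15/19 × 100 = 78.9%.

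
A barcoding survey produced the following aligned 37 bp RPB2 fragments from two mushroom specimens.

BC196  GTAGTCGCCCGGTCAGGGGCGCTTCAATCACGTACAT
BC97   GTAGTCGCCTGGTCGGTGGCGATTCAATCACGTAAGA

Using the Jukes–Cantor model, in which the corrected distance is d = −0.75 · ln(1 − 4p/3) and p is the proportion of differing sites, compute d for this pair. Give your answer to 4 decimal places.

0.2180

The sequences differ at positions 10 (C/T), 15 (A/G), 17 (G/T), 22 (C/A), 35 (C/A), 36 (A/G), 37 (T/A).
p = 7/37 = 0.189189.
d = −0.75 · ln(1 − (4/3)·0.189189) = −0.75 · ln(0.747748) = −0.75 · (-0.290689) = 0.2180.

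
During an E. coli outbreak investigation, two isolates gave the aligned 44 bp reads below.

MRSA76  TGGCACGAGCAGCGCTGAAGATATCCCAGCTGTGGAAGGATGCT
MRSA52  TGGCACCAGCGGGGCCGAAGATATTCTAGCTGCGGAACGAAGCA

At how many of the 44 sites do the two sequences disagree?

The sequences differ at positions 7 (G/C), 11 (A/G), 13 (C/G), 16 (T/C), 25 (C/T), 27 (C/T), 33 (T/C), 38 (G/C), 41 (T/A), 44 (T/A).
That gives 10 mismatches out of 44 aligned sites, so the Hamming distance is 10.

10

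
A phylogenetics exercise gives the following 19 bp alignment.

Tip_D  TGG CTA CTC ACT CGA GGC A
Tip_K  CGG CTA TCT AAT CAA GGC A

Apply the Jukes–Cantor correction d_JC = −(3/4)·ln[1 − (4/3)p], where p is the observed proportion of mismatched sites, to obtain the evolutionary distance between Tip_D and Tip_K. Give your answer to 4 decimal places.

0.4099

Mismatches occur at site 1 (T/C), site 7 (C/T), site 8 (T/C), site 9 (C/T), site 11 (C/A), site 14 (G/A).
p = 6/19 = 0.315789.
d = −0.75 · ln(1 − (4/3)·0.315789) = −0.75 · ln(0.578948) = −0.75 · (-0.546543) = 0.4099.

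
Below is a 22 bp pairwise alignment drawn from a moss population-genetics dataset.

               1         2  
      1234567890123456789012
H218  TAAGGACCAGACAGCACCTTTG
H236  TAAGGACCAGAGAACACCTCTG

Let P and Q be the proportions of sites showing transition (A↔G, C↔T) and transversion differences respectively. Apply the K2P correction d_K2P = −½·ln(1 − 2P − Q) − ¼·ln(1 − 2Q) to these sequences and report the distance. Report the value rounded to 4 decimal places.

The sequences differ at positions 12 (C/G, transversion), 14 (G/A, transition), 20 (T/C, transition).
Of the 3 differences, 2 transitions and 1 transversion over 22 sites: P = 2/22 = 0.090909, Q = 1/22 = 0.045455.
d = −0.5·ln(0.772727) − 0.25·ln(0.909090) = −0.5·(-0.257829) − 0.25·(-0.095311) = 0.1527.

0.1527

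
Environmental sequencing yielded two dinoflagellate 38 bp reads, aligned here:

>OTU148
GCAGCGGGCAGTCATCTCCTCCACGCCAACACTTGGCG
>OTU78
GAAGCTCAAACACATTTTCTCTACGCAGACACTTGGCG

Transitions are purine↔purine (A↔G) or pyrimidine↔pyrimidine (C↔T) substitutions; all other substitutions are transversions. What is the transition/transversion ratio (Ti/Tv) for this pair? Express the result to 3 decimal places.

0.714

Differing sites — 2:C/A (Tv); 6:G/T (Tv); 7:G/C (Tv); 8:G/A (Ti); 9:C/A (Tv); 11:G/C (Tv); 12:T/A (Tv); 16:C/T (Ti); 18:C/T (Ti); 22:C/T (Ti); 27:C/A (Tv); 28:A/G (Ti).
Of the 12 differences, 5 transitions and 7 transversions, so Ti/Tv = 5/7 = 0.714.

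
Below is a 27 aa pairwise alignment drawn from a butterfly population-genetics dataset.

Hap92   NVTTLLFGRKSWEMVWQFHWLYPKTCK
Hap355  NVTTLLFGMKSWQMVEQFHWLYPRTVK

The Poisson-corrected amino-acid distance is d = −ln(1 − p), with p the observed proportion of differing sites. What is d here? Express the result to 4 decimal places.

0.2048

Differing sites — 9:R/M; 13:E/Q; 16:W/E; 24:K/R; 26:C/V.
p = 5/27 = 0.185185.
d = −ln(1 − 0.185185) = −ln(0.814815) = 0.2048.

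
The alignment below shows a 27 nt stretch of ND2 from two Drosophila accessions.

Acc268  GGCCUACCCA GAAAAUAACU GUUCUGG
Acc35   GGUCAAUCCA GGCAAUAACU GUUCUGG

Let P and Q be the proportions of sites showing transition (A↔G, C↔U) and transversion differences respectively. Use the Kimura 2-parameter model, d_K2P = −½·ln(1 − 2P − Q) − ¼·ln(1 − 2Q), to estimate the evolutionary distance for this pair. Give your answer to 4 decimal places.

0.2158

Mismatches occur at site 3 (C/U, transition), site 5 (U/A, transversion), site 7 (C/U, transition), site 12 (A/G, transition), site 13 (A/C, transversion).
Of the 5 differences, 3 transitions and 2 transversions over 27 sites: P = 3/27 = 0.111111, Q = 2/27 = 0.074074.
d = −0.5·ln(0.703704) − 0.25·ln(0.851852) = −0.5·(-0.351397) − 0.25·(-0.160342) = 0.2158.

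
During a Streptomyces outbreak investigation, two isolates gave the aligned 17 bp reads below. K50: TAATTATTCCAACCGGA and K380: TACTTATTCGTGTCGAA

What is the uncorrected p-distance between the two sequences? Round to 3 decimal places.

0.353

Differing sites — 3:A/C; 10:C/G; 11:A/T; 12:A/G; 13:C/T; 16:G/A.
There are 6 differences over 17 sites, so p = 6/17 = 0.353.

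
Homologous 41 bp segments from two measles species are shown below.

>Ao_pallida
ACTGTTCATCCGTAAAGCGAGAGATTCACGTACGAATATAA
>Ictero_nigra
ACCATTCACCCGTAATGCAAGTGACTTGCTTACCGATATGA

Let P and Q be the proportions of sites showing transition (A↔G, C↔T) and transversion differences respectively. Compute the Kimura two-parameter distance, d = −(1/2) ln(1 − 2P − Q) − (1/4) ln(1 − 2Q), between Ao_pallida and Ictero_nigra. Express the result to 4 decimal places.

0.4388

Differing sites — 3:T/C (Ti); 4:G/A (Ti); 9:T/C (Ti); 16:A/T (Tv); 19:G/A (Ti); 22:A/T (Tv); 25:T/C (Ti); 27:C/T (Ti); 28:A/G (Ti); 30:G/T (Tv); 34:G/C (Tv); 35:A/G (Ti); 40:A/G (Ti).
Of the 13 differences, 9 transitions and 4 transversions over 41 sites: P = 9/41 = 0.219512, Q = 4/41 = 0.097561.
d = −0.5·ln(0.463415) − 0.25·ln(0.804878) = −0.5·(-0.769132) − 0.25·(-0.217065) = 0.4388.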